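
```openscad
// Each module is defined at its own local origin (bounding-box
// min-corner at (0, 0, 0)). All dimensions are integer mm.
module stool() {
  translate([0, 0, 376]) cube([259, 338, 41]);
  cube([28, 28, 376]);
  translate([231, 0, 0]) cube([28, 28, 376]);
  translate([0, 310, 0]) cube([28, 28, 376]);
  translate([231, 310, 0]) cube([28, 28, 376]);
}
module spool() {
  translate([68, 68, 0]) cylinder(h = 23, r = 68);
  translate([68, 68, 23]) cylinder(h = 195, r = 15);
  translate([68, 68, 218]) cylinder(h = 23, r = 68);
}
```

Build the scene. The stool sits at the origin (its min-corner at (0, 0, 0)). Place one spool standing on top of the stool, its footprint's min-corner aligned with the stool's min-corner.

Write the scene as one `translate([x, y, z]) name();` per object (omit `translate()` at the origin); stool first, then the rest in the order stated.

stool();
translate([0, 0, 417]) spool();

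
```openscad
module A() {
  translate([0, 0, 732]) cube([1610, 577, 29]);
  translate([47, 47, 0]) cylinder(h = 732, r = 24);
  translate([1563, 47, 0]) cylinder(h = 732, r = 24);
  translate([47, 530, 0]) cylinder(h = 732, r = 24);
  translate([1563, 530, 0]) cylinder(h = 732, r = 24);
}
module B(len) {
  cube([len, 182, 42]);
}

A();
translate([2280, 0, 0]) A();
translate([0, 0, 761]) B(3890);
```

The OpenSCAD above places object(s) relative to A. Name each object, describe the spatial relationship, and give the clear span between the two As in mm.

A is a table. B is a beam. A beam spans the tops of two tables. The clear span between the two tables is 670 mm.

Second table starts at x = 2280; first ends at x = 1610; clear span = 2280 − 1610 = 670 mm.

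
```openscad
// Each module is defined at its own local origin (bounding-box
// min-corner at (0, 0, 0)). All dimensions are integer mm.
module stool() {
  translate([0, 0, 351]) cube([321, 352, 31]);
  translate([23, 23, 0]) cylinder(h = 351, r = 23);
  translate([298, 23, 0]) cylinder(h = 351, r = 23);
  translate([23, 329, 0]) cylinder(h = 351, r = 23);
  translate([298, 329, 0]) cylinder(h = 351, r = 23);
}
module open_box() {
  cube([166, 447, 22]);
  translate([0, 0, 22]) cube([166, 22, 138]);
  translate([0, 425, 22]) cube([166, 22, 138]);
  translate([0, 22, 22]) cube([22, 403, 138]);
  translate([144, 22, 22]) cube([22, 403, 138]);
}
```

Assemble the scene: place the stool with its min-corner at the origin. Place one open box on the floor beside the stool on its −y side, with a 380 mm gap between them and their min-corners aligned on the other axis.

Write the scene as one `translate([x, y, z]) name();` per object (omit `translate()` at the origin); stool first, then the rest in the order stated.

stool();
translate([0, -827, 0]) open_box();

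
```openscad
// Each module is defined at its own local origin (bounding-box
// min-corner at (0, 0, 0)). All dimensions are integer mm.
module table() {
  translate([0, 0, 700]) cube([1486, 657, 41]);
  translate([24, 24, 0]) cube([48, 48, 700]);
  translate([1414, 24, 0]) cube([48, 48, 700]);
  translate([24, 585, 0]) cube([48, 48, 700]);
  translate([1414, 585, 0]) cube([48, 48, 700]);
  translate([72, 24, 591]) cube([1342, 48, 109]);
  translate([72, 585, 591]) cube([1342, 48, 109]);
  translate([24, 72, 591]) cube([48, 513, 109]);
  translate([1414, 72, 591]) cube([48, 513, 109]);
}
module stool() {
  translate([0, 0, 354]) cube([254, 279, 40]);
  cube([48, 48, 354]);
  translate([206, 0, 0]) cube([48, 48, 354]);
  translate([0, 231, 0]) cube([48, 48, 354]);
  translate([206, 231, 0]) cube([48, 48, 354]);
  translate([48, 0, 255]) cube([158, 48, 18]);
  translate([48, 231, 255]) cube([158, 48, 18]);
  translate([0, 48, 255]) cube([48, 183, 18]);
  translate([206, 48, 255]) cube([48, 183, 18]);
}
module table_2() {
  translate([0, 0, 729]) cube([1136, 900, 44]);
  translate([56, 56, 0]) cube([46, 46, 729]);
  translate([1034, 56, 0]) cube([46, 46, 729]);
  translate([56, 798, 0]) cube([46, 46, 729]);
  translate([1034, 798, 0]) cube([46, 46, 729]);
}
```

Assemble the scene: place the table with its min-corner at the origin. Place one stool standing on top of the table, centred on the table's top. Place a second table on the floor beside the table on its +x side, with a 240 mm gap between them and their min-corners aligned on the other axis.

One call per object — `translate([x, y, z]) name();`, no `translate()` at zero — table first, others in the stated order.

table();
translate([616, 189, 741]) stool();
translate([1726, 0, 0]) table_2();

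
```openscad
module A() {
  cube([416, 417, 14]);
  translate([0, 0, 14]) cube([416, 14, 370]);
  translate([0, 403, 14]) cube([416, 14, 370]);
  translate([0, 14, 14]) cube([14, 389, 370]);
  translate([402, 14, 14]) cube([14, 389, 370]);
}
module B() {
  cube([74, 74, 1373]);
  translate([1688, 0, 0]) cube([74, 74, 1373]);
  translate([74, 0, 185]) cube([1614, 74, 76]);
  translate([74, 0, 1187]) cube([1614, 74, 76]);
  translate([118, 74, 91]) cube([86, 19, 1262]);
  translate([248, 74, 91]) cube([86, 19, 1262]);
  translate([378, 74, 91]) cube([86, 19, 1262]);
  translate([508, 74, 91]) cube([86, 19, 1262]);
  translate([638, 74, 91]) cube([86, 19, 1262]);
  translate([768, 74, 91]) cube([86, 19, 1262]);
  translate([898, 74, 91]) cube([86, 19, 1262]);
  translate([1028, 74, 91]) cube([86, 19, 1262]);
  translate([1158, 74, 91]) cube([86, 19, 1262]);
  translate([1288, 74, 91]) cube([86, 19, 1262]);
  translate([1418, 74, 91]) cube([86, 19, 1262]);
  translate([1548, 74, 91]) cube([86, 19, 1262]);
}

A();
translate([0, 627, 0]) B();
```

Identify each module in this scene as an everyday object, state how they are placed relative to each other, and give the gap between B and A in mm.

The fence section's nearest face is 210 mm from the open box's +y face.

A is an open box. B is a fence section. The fence section is on the floor beside the open box on its +y side. The gap between the fence section and the open box is 210 mm.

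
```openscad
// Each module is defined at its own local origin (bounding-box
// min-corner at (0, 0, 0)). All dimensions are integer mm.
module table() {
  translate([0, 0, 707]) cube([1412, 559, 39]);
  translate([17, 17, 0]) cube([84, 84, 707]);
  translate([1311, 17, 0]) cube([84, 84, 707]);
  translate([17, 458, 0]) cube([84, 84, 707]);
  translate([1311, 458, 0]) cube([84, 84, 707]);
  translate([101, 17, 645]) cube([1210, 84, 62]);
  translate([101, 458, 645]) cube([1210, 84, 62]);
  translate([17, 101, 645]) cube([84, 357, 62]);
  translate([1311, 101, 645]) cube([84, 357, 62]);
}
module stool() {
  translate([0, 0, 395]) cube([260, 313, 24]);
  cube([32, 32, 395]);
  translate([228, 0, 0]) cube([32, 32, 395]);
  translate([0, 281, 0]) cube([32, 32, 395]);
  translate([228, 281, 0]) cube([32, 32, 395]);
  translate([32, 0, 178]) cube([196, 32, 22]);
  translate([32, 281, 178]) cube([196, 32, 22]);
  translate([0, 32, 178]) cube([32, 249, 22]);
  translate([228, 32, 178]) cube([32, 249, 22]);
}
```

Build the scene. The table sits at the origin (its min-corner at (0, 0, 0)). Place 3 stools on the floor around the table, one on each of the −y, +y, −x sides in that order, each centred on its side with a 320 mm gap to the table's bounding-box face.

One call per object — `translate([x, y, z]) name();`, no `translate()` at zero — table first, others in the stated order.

table();
translate([576, -633, 0]) stool();
translate([576, 879, 0]) stool();
translate([-580, 123, 0]) stool();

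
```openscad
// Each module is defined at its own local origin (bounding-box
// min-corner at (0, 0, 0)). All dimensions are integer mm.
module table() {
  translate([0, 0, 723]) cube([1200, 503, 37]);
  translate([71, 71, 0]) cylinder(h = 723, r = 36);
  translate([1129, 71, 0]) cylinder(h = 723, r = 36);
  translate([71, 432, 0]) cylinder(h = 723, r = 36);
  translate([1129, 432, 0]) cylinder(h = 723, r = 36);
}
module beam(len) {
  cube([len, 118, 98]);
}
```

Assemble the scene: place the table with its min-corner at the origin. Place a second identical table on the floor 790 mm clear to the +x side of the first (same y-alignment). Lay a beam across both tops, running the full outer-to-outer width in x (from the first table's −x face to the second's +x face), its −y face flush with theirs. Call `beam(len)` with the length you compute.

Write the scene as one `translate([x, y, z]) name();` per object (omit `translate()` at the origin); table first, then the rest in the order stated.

table();
translate([1990, 0, 0]) table();
translate([0, 0, 760]) beam(3190);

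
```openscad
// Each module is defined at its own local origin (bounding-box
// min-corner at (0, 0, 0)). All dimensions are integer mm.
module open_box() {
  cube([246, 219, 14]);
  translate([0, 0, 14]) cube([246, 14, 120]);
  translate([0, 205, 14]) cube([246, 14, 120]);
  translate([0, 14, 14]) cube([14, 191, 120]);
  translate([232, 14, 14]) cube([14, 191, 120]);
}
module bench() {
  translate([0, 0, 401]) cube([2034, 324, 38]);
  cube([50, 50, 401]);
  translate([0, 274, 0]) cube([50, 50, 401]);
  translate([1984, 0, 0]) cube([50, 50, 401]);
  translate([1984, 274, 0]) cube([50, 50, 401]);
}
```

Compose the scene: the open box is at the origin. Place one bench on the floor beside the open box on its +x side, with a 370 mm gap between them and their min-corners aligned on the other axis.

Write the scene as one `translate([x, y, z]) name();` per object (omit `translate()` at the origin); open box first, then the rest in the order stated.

open_box();
translate([616, 0, 0]) bench();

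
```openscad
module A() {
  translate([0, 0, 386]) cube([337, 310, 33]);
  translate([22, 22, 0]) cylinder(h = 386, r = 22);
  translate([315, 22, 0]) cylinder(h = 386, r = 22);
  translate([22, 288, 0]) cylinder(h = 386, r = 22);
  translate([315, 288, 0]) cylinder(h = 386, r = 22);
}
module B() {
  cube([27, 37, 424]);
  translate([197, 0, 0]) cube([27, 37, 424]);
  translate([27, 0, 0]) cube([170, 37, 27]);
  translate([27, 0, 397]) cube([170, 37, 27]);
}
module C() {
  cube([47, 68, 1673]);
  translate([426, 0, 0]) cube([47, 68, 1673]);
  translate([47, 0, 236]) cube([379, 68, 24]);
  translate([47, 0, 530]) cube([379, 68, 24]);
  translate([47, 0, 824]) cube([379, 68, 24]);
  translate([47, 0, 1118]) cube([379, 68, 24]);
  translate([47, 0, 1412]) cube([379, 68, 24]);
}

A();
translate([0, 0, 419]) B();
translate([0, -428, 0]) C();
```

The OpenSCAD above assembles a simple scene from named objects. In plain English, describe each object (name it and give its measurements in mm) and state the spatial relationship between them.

A is a four-legged stool. The seat is a 337×310×33 mm slab whose top surface is at z = 419 mm; four round legs, each 44 mm in diameter, run from the floor (z = 0) to the underside of the seat, each leg's axis is inset half a diameter from the nearest pair of seat edges (so the leg's bounding box is flush with the corner).

B is a rectangular picture frame lying in the x–z plane (depth along y). The opening is 170 mm wide (x) by 370 mm tall (z), surrounded by a border 27 mm wide on all four sides. The frame is 37 mm deep and is made of two full-height vertical stiles with two horizontal rails fitted between them.

C is a straight ladder. Two 47×68 mm vertical rails, 1673 mm tall, stand 473 mm apart (outside-to-outside) with their front faces coplanar on the −y side. 5 rungs, each 68 mm deep and 24 mm tall, span between the inner faces of the rails, front faces flush with the rails. The lowest rung's underside is at z = 236 mm and rungs are spaced 294 mm apart (underside to underside).

The picture frame is on top of the stool. The ladder is on the floor beside the stool on its −y side.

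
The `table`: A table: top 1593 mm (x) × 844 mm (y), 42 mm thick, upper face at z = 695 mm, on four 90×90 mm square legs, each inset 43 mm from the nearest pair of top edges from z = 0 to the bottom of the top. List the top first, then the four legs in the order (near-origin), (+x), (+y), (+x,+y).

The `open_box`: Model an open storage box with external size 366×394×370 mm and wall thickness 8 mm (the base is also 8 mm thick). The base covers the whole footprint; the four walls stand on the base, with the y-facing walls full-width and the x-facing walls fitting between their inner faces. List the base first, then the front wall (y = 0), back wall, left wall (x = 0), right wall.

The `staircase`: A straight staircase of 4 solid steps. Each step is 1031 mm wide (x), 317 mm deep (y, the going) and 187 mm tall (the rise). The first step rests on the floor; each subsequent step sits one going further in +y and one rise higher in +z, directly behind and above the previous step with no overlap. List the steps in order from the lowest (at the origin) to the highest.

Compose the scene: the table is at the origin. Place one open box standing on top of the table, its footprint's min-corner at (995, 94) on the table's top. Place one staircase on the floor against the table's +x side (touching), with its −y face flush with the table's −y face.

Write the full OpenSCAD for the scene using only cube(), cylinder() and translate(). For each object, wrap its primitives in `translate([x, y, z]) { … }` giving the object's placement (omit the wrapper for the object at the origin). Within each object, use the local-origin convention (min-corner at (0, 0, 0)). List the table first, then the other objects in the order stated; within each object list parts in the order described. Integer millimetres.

translate([0, 0, 653]) cube([1593, 844, 42]);
translate([43, 43, 0]) cube([90, 90, 653]);
translate([1460, 43, 0]) cube([90, 90, 653]);
translate([43, 711, 0]) cube([90, 90, 653]);
translate([1460, 711, 0]) cube([90, 90, 653]);
translate([995, 94, 695]) {
  cube([366, 394, 8]);
  translate([0, 0, 8]) cube([366, 8, 362]);
  translate([0, 386, 8]) cube([366, 8, 362]);
  translate([0, 8, 8]) cube([8, 378, 362]);
  translate([358, 8, 8]) cube([8, 378, 362]);
}
translate([1593, 0, 0]) {
  cube([1031, 317, 187]);
  translate([0, 317, 187]) cube([1031, 317, 187]);
  translate([0, 634, 374]) cube([1031, 317, 187]);
  translate([0, 951, 561]) cube([1031, 317, 187]);
}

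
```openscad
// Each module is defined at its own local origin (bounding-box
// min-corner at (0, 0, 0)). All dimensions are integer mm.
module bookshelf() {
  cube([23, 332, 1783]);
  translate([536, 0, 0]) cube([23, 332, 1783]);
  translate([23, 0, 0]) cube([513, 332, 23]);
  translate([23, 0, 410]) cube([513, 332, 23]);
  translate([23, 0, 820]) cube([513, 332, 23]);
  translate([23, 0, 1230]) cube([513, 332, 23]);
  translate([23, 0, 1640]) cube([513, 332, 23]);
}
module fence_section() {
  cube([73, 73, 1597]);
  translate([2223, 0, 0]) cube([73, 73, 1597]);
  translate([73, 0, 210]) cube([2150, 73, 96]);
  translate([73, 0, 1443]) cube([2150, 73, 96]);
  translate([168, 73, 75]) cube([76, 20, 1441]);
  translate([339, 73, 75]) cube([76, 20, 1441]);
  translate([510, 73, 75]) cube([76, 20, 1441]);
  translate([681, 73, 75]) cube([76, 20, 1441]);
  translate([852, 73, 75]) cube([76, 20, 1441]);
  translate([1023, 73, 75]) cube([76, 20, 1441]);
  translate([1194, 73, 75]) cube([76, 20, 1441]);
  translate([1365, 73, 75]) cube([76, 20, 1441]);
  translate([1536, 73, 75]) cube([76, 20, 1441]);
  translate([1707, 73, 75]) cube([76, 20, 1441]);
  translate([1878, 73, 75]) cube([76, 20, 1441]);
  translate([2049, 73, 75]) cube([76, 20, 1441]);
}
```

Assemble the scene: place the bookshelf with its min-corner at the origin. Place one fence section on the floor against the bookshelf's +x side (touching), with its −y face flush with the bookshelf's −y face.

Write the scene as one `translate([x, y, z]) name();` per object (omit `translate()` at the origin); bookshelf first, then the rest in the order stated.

bookshelf();
translate([559, 0, 0]) fence_section();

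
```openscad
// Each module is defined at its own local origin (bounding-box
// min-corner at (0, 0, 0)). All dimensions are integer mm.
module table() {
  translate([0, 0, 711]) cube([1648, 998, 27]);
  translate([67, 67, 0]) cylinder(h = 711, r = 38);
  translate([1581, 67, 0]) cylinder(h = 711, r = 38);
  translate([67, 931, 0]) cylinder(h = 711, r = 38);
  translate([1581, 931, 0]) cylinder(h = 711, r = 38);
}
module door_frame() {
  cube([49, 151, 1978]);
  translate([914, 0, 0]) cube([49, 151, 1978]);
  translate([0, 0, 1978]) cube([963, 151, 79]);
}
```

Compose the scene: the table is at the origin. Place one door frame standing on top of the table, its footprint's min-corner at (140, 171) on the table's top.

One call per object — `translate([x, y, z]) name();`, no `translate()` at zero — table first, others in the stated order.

table();
translate([140, 171, 738]) door_frame();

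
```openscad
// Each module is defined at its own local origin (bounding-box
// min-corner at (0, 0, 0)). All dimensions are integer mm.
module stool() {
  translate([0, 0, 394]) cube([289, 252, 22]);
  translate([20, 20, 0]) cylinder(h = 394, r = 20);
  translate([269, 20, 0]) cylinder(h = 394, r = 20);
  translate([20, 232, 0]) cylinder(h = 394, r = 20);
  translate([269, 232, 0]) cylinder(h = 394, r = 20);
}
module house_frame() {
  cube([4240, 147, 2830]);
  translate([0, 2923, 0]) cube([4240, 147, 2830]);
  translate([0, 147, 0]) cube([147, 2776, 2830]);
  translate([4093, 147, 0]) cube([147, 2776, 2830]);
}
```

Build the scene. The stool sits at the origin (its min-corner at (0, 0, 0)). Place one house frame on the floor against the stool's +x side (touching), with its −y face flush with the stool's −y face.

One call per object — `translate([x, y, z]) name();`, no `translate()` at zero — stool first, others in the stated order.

stool();
translate([289, 0, 0]) house_frame();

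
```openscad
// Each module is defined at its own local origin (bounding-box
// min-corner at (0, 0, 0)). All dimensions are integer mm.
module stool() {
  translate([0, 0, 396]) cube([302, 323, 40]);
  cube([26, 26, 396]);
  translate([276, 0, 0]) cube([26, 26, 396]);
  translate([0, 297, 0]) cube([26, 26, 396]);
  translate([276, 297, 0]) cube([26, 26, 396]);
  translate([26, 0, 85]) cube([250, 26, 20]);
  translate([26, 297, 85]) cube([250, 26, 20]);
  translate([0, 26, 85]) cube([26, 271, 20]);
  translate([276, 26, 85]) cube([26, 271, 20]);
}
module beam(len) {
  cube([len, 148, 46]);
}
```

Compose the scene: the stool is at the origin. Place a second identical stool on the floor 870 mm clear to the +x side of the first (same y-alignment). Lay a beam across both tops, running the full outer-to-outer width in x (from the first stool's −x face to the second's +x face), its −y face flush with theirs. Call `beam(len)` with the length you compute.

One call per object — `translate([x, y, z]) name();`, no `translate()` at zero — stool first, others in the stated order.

stool();
translate([1172, 0, 0]) stool();
translate([0, 0, 436]) beam(1474);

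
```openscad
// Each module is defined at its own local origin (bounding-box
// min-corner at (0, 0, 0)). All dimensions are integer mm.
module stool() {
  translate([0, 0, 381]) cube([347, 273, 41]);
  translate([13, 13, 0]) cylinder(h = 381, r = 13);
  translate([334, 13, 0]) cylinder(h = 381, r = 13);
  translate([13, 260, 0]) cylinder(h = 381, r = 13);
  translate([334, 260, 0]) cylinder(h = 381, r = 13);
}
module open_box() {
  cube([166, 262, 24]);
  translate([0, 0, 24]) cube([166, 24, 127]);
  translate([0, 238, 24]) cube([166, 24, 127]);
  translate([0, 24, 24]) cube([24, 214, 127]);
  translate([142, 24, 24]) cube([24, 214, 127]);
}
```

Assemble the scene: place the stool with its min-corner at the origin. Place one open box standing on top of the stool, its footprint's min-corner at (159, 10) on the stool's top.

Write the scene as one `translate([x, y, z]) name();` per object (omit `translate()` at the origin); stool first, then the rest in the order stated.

stool();
translate([159, 10, 422]) open_box();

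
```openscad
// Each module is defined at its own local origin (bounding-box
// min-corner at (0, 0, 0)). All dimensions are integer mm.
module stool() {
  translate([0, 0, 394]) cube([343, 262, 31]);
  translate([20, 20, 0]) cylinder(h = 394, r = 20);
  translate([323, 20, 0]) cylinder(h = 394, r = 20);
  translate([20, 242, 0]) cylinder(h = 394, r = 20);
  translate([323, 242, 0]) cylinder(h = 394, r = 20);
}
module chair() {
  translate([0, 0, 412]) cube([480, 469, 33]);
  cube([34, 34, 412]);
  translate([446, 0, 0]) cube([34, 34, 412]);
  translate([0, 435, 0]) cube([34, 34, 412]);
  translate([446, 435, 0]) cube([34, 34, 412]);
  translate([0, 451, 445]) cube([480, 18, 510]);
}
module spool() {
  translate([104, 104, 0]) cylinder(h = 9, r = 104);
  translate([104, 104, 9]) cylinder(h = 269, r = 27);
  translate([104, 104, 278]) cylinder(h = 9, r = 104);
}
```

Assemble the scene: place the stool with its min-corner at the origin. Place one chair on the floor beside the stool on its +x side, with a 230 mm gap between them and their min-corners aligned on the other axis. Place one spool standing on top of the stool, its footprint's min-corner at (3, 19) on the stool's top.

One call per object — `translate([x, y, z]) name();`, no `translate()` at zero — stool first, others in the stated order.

stool();
translate([573, 0, 0]) chair();
translate([3, 19, 425]) spool();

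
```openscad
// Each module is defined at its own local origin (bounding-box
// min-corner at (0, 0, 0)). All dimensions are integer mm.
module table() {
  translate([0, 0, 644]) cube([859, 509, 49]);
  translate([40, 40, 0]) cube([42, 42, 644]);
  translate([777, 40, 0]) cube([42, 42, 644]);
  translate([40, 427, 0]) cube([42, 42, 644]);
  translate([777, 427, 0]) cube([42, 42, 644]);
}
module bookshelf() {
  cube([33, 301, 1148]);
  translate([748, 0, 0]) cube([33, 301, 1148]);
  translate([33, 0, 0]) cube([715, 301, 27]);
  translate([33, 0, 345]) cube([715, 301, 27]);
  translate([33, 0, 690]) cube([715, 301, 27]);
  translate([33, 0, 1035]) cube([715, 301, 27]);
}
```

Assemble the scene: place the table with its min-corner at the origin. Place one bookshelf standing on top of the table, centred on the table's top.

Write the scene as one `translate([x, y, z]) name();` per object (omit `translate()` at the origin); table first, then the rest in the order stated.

table();
translate([39, 104, 693]) bookshelf();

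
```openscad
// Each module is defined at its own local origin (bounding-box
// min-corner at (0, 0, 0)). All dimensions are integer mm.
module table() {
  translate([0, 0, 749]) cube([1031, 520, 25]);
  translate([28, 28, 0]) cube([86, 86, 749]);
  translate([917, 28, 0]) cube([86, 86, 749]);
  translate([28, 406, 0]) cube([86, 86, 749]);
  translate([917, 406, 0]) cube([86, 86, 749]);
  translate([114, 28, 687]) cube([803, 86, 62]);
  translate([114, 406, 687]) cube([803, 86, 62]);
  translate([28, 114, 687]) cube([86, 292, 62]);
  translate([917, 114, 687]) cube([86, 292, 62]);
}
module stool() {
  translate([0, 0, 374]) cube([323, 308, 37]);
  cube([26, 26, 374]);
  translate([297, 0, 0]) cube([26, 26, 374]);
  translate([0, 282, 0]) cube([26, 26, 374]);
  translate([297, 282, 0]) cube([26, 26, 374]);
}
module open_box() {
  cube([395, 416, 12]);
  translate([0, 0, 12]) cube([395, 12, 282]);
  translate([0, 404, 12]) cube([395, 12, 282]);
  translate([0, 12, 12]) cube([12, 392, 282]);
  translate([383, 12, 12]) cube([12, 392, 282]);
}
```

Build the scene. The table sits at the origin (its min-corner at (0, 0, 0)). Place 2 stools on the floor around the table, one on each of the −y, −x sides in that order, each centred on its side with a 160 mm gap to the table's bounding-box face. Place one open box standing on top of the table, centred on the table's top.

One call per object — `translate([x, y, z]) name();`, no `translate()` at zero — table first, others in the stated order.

table();
translate([354, -468, 0]) stool();
translate([-483, 106, 0]) stool();
translate([318, 52, 774]) open_box();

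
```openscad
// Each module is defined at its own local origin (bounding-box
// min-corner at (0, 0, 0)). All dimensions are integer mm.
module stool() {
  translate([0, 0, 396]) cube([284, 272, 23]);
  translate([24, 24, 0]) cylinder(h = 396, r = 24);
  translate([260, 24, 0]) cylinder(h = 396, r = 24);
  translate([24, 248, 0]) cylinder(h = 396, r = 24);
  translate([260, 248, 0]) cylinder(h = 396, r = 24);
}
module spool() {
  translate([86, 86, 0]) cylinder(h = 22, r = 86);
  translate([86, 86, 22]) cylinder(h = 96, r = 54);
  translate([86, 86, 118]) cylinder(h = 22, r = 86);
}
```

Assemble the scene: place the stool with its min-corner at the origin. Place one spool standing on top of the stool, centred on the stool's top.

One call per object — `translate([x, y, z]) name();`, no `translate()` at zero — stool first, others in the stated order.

stool();
translate([56, 50, 419]) spool();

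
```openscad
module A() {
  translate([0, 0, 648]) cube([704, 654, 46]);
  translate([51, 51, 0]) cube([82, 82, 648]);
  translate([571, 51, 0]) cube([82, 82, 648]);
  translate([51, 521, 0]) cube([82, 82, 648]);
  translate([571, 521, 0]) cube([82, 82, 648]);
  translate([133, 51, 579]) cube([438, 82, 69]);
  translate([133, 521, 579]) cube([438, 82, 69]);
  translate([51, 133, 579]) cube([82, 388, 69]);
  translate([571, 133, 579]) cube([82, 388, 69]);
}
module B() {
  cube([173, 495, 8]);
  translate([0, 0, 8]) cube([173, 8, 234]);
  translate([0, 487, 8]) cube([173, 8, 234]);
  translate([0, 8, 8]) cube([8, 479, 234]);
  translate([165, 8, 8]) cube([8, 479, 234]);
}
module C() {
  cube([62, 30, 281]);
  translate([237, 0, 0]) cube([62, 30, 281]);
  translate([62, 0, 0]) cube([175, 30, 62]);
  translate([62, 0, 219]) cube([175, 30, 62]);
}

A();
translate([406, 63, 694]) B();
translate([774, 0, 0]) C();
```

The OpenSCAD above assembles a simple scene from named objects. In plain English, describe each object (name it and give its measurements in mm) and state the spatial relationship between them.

A is a table: top 704 mm (x) × 654 mm (y), 46 mm thick, upper face at z = 694 mm, on four 82×82 mm square legs, each inset 51 mm from the nearest pair of top edges, running from z = 0 to the bottom of the top. Four apron rails, 82 mm thick and 69 mm tall, run between adjacent legs with their top edges flush with the underside of the top and their outer faces flush with the legs' outer faces.

B is an open-topped rectangular box: outside dimensions 173×495×242 mm, with a uniform wall and base thickness of 8 mm. The base is a full 173×495 slab on the floor; four walls sit on top of the base. The front and back walls (the −y and +y sides) span the full width; the two side walls fit between them.

C is a rectangular picture frame lying in the x–z plane (depth along y). The opening is 175 mm wide (x) by 157 mm tall (z), surrounded by a border 62 mm wide on all four sides. The frame is 30 mm deep and is made of two full-height vertical stiles with two horizontal rails fitted between them.

The open box is on top of the table. The picture frame is on the floor beside the table on its +x side.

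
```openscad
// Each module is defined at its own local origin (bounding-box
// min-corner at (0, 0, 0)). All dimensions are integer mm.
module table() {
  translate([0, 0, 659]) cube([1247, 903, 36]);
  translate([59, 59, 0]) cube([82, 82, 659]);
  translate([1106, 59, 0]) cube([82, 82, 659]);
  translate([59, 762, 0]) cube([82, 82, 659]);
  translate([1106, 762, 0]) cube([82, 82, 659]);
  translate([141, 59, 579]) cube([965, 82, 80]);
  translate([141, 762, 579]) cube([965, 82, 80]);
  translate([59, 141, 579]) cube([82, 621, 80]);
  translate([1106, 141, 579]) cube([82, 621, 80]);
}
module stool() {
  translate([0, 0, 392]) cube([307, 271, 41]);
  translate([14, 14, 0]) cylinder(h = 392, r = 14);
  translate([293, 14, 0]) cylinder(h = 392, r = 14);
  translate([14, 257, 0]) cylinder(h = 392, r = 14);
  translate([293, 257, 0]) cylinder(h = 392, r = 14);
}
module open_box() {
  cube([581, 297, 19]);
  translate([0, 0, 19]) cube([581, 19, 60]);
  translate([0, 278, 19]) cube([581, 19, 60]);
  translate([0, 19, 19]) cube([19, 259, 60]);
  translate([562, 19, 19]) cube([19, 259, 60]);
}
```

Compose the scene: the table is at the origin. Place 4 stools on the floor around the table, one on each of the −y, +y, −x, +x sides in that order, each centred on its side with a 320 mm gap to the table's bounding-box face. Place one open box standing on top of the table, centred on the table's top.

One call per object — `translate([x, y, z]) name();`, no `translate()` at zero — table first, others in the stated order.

table();
translate([470, -591, 0]) stool();
translate([470, 1223, 0]) stool();
translate([-627, 316, 0]) stool();
translate([1567, 316, 0]) stool();
translate([333, 303, 695]) open_box();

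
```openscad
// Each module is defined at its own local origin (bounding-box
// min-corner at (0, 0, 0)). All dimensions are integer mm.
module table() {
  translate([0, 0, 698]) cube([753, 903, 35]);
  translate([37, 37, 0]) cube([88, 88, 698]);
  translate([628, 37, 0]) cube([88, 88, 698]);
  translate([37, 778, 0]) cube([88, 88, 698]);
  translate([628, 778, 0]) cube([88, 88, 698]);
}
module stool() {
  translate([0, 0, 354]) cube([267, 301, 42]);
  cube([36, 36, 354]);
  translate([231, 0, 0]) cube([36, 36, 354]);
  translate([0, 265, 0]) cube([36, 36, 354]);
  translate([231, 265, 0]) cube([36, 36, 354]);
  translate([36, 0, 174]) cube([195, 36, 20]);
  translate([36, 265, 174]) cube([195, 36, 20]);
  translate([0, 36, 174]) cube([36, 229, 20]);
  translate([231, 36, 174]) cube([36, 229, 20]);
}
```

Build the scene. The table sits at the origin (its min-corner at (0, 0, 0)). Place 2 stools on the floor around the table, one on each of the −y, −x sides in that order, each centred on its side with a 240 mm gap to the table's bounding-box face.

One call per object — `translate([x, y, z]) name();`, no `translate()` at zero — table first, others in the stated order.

table();
translate([243, -541, 0]) stool();
translate([-507, 301, 0]) stool();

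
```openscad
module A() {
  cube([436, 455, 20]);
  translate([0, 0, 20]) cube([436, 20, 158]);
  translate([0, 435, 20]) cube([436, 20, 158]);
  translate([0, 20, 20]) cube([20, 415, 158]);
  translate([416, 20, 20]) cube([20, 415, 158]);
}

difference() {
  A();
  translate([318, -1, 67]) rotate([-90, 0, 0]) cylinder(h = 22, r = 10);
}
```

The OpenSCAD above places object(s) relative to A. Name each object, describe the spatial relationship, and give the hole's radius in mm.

A is an open box. The open box has a circular hole through its front wall. The hole's radius is 10 mm.

The subtracted cylinder has r = 10 mm.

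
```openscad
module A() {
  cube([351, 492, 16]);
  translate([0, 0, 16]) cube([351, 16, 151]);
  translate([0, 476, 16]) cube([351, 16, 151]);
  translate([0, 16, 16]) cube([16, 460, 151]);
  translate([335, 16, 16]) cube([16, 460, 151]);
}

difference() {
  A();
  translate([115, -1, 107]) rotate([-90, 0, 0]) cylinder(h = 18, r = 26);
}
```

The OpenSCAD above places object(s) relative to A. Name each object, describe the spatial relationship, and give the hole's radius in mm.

A is an open box. The open box has a circular hole through its front wall. The hole's radius is 26 mm.

The subtracted cylinder has r = 26 mm.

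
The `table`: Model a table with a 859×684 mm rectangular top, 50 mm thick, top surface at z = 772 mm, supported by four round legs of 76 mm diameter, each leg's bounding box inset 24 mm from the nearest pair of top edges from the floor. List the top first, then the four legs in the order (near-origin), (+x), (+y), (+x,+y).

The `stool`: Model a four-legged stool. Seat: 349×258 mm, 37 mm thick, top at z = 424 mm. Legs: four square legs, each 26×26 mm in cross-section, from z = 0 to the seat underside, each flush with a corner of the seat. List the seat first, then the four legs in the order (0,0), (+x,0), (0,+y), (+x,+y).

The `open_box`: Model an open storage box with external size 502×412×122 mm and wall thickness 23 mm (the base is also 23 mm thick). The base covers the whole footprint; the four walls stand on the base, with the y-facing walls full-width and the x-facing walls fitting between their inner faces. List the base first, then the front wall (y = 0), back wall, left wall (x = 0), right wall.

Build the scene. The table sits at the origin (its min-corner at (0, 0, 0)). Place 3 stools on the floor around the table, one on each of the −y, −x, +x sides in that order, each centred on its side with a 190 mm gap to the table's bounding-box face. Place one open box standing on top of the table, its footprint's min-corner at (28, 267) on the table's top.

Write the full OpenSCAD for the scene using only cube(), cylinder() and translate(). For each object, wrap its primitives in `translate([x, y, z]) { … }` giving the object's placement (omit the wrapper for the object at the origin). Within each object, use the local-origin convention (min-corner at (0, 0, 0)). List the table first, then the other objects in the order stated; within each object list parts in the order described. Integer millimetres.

translate([0, 0, 722]) cube([859, 684, 50]);
translate([62, 62, 0]) cylinder(h = 722, r = 38);
translate([797, 62, 0]) cylinder(h = 722, r = 38);
translate([62, 622, 0]) cylinder(h = 722, r = 38);
translate([797, 622, 0]) cylinder(h = 722, r = 38);
translate([255, -448, 0]) {
  translate([0, 0, 387]) cube([349, 258, 37]);
  cube([26, 26, 387]);
  translate([323, 0, 0]) cube([26, 26, 387]);
  translate([0, 232, 0]) cube([26, 26, 387]);
  translate([323, 232, 0]) cube([26, 26, 387]);
}
translate([-539, 213, 0]) {
  translate([0, 0, 387]) cube([349, 258, 37]);
  cube([26, 26, 387]);
  translate([323, 0, 0]) cube([26, 26, 387]);
  translate([0, 232, 0]) cube([26, 26, 387]);
  translate([323, 232, 0]) cube([26, 26, 387]);
}
translate([1049, 213, 0]) {
  translate([0, 0, 387]) cube([349, 258, 37]);
  cube([26, 26, 387]);
  translate([323, 0, 0]) cube([26, 26, 387]);
  translate([0, 232, 0]) cube([26, 26, 387]);
  translate([323, 232, 0]) cube([26, 26, 387]);
}
translate([28, 267, 772]) {
  cube([502, 412, 23]);
  translate([0, 0, 23]) cube([502, 23, 99]);
  translate([0, 389, 23]) cube([502, 23, 99]);
  translate([0, 23, 23]) cube([23, 366, 99]);
  translate([479, 23, 23]) cube([23, 366, 99]);
}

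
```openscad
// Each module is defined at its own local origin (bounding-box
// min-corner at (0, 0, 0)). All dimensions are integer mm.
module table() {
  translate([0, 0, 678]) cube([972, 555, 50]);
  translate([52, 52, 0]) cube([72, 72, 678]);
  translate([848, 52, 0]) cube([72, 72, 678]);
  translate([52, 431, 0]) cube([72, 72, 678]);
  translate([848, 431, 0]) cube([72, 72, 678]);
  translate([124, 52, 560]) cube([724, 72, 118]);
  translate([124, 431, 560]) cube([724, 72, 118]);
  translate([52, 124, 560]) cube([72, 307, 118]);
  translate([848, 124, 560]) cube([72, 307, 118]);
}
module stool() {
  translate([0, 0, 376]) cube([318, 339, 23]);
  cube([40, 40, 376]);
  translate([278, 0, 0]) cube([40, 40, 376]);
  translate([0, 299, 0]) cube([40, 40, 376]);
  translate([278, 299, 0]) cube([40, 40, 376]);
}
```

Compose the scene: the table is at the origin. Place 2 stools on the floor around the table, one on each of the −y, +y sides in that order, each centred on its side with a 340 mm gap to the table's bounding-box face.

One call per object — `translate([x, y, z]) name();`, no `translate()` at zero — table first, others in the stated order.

table();
translate([327, -679, 0]) stool();
translate([327, 895, 0]) stool();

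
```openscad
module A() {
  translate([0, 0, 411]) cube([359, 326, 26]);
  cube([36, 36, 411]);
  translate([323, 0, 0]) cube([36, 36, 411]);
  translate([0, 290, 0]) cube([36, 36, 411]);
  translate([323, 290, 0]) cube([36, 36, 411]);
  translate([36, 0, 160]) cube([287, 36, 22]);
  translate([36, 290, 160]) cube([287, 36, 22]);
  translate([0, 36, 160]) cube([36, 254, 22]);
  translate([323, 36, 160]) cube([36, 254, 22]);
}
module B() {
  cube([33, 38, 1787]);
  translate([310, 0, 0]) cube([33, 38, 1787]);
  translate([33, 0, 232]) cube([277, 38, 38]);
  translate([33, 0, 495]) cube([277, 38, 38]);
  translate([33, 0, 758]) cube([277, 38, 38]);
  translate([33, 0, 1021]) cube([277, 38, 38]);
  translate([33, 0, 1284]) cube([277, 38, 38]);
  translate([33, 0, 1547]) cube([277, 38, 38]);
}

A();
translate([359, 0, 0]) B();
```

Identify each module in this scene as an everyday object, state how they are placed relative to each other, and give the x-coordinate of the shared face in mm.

The stool's +x face and the ladder's −x face are both at x = 359 mm.

A is a stool. B is a ladder. The ladder is against the stool's +x side, with their −y faces flush. The x-coordinate of the shared face is 359 mm.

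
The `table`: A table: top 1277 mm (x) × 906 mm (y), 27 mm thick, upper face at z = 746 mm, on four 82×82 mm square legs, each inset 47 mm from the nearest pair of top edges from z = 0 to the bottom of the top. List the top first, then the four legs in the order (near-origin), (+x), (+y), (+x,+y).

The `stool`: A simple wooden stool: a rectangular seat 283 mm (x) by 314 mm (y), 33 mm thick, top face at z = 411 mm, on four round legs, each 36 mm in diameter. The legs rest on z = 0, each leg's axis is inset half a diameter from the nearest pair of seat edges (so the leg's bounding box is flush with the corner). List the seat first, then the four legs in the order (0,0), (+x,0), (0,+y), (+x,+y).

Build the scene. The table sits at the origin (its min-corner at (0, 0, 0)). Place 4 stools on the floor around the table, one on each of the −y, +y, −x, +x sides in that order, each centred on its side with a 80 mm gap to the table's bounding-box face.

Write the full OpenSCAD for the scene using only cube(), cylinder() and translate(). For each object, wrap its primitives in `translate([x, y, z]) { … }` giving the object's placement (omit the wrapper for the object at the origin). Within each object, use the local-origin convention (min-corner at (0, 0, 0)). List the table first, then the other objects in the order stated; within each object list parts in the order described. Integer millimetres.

translate([0, 0, 719]) cube([1277, 906, 27]);
translate([47, 47, 0]) cube([82, 82, 719]);
translate([1148, 47, 0]) cube([82, 82, 719]);
translate([47, 777, 0]) cube([82, 82, 719]);
translate([1148, 777, 0]) cube([82, 82, 719]);
translate([497, -394, 0]) {
  translate([0, 0, 378]) cube([283, 314, 33]);
  translate([18, 18, 0]) cylinder(h = 378, r = 18);
  translate([265, 18, 0]) cylinder(h = 378, r = 18);
  translate([18, 296, 0]) cylinder(h = 378, r = 18);
  translate([265, 296, 0]) cylinder(h = 378, r = 18);
}
translate([497, 986, 0]) {
  translate([0, 0, 378]) cube([283, 314, 33]);
  translate([18, 18, 0]) cylinder(h = 378, r = 18);
  translate([265, 18, 0]) cylinder(h = 378, r = 18);
  translate([18, 296, 0]) cylinder(h = 378, r = 18);
  translate([265, 296, 0]) cylinder(h = 378, r = 18);
}
translate([-363, 296, 0]) {
  translate([0, 0, 378]) cube([283, 314, 33]);
  translate([18, 18, 0]) cylinder(h = 378, r = 18);
  translate([265, 18, 0]) cylinder(h = 378, r = 18);
  translate([18, 296, 0]) cylinder(h = 378, r = 18);
  translate([265, 296, 0]) cylinder(h = 378, r = 18);
}
translate([1357, 296, 0]) {
  translate([0, 0, 378]) cube([283, 314, 33]);
  translate([18, 18, 0]) cylinder(h = 378, r = 18);
  translate([265, 18, 0]) cylinder(h = 378, r = 18);
  translate([18, 296, 0]) cylinder(h = 378, r = 18);
  translate([265, 296, 0]) cylinder(h = 378, r = 18);
}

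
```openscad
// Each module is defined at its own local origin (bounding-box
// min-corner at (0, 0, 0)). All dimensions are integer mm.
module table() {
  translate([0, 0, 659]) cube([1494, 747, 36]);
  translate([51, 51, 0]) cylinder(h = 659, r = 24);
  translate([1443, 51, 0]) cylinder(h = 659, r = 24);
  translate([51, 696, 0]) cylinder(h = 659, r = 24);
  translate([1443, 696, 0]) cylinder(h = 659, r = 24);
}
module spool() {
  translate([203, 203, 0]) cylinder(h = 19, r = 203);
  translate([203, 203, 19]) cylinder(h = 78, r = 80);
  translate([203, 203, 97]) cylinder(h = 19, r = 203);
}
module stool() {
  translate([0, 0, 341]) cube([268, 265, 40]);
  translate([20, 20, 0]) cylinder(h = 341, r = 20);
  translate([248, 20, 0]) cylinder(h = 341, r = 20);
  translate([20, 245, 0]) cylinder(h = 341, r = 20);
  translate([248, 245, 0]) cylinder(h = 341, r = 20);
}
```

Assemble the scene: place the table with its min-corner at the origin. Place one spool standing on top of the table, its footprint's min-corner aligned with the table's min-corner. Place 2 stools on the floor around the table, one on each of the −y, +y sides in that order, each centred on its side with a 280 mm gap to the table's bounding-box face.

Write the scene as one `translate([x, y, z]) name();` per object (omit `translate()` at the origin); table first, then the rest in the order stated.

table();
translate([0, 0, 695]) spool();
translate([613, -545, 0]) stool();
translate([613, 1027, 0]) stool();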